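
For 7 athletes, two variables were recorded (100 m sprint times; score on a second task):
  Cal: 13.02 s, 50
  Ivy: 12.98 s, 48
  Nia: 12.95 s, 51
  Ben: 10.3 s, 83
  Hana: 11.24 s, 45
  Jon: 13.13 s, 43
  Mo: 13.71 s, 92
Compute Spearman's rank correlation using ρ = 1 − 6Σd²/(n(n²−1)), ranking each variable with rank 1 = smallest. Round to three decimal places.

Ranks of variable 1: 5, 4, 3, 1, 2, 6, 7
Ranks of variable 2: 4, 3, 5, 6, 2, 1, 7
d = r₁ − r₂: 1, 1, -2, -5, 0, 5, 0
d²: 1, 1, 4, 25, 0, 25, 0; Σd² = 56
ρ = 1 − 6·56/(7·48) = 1 − 336/336 = 0.000

0.000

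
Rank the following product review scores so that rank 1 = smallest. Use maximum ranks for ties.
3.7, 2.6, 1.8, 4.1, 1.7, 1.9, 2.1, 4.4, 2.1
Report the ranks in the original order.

7, 6, 2, 8, 1, 3, 5, 9, 5

Sorted (ascending): 1.7, 1.8, 1.9, 2.1, 2.1, 2.6, 3.7, 4.1, 4.4
The 2 values of 2.1 occupy positions 4–5 → each gets rank 5.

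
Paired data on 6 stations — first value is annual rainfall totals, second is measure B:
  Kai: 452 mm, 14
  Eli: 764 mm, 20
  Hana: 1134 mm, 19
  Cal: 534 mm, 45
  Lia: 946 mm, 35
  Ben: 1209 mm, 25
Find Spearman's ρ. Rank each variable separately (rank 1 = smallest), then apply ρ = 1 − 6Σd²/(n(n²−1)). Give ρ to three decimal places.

0.143

Ranks of variable 1: 1, 3, 5, 2, 4, 6
Ranks of variable 2: 1, 3, 2, 6, 5, 4
d = r₁ − r₂: 0, 0, 3, -4, -1, 2
d²: 0, 0, 9, 16, 1, 4; Σd² = 30
ρ = 1 − 6·30/(6·35) = 1 − 180/210 = 0.143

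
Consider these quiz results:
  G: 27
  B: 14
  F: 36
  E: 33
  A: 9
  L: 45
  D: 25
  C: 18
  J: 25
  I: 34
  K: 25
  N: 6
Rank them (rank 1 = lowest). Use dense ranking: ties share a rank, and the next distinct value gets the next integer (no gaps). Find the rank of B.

Sorted (ascending): 6, 9, 14, 18, 25, 25, 25, 27, 33, 34, 36, 45
The 3 values of 25 share dense rank 5.
Remaining distinct values take the next consecutive integers.
B has value 14 → rank 3.

3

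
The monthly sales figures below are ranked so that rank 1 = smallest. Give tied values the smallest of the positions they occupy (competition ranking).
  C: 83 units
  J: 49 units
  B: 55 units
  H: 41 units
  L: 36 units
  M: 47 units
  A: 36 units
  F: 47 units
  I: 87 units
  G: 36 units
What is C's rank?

Sorted (ascending): 36, 36, 36, 41, 47, 47, 49, 55, 83, 87
The 3 values of 36 occupy positions 1–3 → each gets rank 1.
The 2 values of 47 occupy positions 5–6 → each gets rank 5.
C has value 83 units → rank 9.

9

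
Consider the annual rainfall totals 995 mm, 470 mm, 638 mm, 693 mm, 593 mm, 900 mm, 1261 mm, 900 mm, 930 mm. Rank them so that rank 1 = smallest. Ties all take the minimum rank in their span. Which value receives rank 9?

1261

Sorted (ascending): 470, 593, 638, 693, 900, 900, 930, 995, 1261
The 2 values of 900 occupy positions 5–6 → each gets rank 5.
Rank 9 → value 1261.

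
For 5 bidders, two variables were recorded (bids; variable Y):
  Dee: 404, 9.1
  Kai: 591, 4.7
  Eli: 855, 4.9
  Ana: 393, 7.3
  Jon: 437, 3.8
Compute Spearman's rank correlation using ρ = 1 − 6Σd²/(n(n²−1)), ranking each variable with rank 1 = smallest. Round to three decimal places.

Ranks of variable 1: 2, 4, 5, 1, 3
Ranks of variable 2: 5, 2, 3, 4, 1
d = r₁ − r₂: -3, 2, 2, -3, 2
d²: 9, 4, 4, 9, 4; Σd² = 30
ρ = 1 − 6·30/(5·24) = 1 − 180/120 = -0.500

-0.500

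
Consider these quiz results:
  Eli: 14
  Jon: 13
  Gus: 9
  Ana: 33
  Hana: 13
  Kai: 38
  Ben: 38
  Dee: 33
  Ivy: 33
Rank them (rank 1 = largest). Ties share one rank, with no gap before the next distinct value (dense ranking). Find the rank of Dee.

Sorted (descending): 38, 38, 33, 33, 33, 14, 13, 13, 9
The 2 values of 38 share dense rank 1.
The 3 values of 33 share dense rank 2.
The 2 values of 13 share dense rank 4.
Remaining distinct values take the next consecutive integers.
Dee has value 33 → rank 2.

2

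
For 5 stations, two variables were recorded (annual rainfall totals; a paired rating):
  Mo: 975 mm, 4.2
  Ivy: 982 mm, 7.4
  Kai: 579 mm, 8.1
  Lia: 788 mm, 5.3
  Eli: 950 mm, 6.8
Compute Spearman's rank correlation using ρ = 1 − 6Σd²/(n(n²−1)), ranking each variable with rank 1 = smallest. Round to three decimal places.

-0.300

Ranks of variable 1: 4, 5, 1, 2, 3
Ranks of variable 2: 1, 4, 5, 2, 3
d = r₁ − r₂: 3, 1, -4, 0, 0
d²: 9, 1, 16, 0, 0; Σd² = 26
ρ = 1 − 6·26/(5·24) = 1 − 156/120 = -0.300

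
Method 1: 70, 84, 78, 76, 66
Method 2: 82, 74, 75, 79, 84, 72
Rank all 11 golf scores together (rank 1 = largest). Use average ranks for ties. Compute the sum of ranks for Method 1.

Sorted (descending): 84, 84, 82, 79, 78, 76, 75, 74, 72, 70, 66
The 2 values of 84 occupy positions 1–2 → average rank (1+2)/2 = 1.5.
Method 1 values → pooled ranks: 70→10, 84→1.5, 78→5, 76→6, 66→11
Rank sum = 10 + 1.5 + 5 + 6 + 11 = 33.5

33.5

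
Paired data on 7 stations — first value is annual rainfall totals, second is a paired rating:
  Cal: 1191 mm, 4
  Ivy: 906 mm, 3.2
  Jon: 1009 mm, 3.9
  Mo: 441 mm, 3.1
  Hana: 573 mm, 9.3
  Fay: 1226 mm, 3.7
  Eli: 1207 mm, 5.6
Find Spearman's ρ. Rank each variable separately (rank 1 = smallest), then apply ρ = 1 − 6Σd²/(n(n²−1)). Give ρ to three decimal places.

Ranks of variable 1: 5, 3, 4, 1, 2, 7, 6
Ranks of variable 2: 5, 2, 4, 1, 7, 3, 6
d = r₁ − r₂: 0, 1, 0, 0, -5, 4, 0
d²: 0, 1, 0, 0, 25, 16, 0; Σd² = 42
ρ = 1 − 6·42/(7·48) = 1 − 252/336 = 0.250

0.250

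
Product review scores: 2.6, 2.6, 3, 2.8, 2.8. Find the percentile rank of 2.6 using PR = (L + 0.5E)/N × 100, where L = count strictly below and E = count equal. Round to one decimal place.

N = 5.
Strictly below 2.6: 0. Equal to 2.6: 2.
PR = (0 + 0.5·2)/5 × 100 = 20.0

20.0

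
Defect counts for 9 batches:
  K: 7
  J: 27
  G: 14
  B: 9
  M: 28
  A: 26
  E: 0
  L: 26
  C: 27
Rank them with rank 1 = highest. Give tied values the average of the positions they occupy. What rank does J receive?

2.5

Sorted (descending): 28, 27, 27, 26, 26, 14, 9, 7, 0
The 2 values of 27 occupy positions 2–3 → average rank (2+3)/2 = 2.5.
The 2 values of 26 occupy positions 4–5 → average rank (4+5)/2 = 4.5.
J has value 27 → rank 2.5.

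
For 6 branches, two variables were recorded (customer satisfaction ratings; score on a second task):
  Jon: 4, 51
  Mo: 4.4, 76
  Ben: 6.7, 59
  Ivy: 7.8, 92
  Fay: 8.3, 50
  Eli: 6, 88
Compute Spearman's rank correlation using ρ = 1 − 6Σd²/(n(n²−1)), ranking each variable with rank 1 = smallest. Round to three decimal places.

-0.029

Ranks of variable 1: 1, 2, 4, 5, 6, 3
Ranks of variable 2: 2, 4, 3, 6, 1, 5
d = r₁ − r₂: -1, -2, 1, -1, 5, -2
d²: 1, 4, 1, 1, 25, 4; Σd² = 36
ρ = 1 − 6·36/(6·35) = 1 − 216/210 = -0.029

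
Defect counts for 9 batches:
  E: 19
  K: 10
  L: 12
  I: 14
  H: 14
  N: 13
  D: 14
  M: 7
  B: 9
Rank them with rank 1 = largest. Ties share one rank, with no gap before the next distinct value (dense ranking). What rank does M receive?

Sorted (descending): 19, 14, 14, 14, 13, 12, 10, 9, 7
The 3 values of 14 share dense rank 2.
Remaining distinct values take the next consecutive integers.
M has value 7 → rank 7.

7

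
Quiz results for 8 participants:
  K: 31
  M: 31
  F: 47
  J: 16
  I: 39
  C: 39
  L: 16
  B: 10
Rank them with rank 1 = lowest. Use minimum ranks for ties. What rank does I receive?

6

Sorted (ascending): 10, 16, 16, 31, 31, 39, 39, 47
The 2 values of 16 occupy positions 2–3 → each gets rank 2.
The 2 values of 31 occupy positions 4–5 → each gets rank 4.
The 2 values of 39 occupy positions 6–7 → each gets rank 6.
I has value 39 → rank 6.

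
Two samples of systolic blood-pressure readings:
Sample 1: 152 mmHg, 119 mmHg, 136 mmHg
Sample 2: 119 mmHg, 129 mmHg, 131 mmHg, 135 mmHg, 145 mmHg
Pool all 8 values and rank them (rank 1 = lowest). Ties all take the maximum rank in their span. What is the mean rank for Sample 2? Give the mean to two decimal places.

Sorted (ascending): 119, 119, 129, 131, 135, 136, 145, 152
The 2 values of 119 occupy positions 1–2 → each gets rank 2.
Sample 2 values → pooled ranks: 119→2, 129→3, 131→4, 135→5, 145→7
Mean rank = (2 + 3 + 4 + 5 + 7) / 5 = 4.20

4.20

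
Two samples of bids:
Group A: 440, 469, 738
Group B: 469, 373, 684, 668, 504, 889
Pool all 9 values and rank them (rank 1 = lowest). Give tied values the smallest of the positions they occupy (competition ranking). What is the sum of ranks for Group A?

13

Sorted (ascending): 373, 440, 469, 469, 504, 668, 684, 738, 889
The 2 values of 469 occupy positions 3–4 → each gets rank 3.
Group A values → pooled ranks: 440→2, 469→3, 738→8
Rank sum = 2 + 3 + 8 = 13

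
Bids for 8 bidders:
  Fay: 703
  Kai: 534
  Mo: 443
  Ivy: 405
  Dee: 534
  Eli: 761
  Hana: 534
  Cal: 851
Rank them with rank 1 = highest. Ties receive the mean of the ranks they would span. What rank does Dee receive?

Sorted (descending): 851, 761, 703, 534, 534, 534, 443, 405
The 3 values of 534 occupy positions 4–6 → average rank 5.
Dee has value 534 → rank 5.

5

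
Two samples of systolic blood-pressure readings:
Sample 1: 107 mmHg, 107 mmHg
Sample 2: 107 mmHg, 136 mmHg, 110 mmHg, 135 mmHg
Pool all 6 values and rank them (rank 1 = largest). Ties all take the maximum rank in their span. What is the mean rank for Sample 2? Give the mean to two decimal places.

Sorted (descending): 136, 135, 110, 107, 107, 107
The 3 values of 107 occupy positions 4–6 → each gets rank 6.
Sample 2 values → pooled ranks: 107→6, 136→1, 110→3, 135→2
Mean rank = (6 + 1 + 3 + 2) / 4 = 3.00

3.00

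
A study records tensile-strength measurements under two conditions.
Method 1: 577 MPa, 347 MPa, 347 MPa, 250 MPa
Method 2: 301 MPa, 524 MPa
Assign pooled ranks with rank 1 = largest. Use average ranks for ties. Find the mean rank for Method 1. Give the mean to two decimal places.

Sorted (descending): 577, 524, 347, 347, 301, 250
The 2 values of 347 occupy positions 3–4 → average rank (3+4)/2 = 3.5.
Method 1 values → pooled ranks: 577→1, 347→3.5, 347→3.5, 250→6
Mean rank = (1 + 3.5 + 3.5 + 6) / 4 = 3.50

3.50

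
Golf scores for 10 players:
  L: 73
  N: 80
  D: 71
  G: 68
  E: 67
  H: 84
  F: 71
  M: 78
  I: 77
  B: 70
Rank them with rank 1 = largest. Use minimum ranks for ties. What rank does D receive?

Sorted (descending): 84, 80, 78, 77, 73, 71, 71, 70, 68, 67
The 2 values of 71 occupy positions 6–7 → each gets rank 6.
D has value 71 → rank 6.

6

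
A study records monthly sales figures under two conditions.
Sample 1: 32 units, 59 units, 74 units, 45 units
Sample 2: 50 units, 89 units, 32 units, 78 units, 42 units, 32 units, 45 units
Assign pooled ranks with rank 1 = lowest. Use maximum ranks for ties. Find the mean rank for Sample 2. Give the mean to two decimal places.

6.29

Sorted (ascending): 32, 32, 32, 42, 45, 45, 50, 59, 74, 78, 89
The 3 values of 32 occupy positions 1–3 → each gets rank 3.
The 2 values of 45 occupy positions 5–6 → each gets rank 6.
Sample 2 values → pooled ranks: 50→7, 89→11, 32→3, 78→10, 42→4, 32→3, 45→6
Mean rank = (7 + 11 + 3 + 10 + 4 + 3 + 6) / 7 = 6.29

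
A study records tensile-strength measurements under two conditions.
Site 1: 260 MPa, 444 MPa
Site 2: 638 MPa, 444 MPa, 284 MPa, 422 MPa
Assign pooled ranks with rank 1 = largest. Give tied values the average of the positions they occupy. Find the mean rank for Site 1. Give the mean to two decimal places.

Sorted (descending): 638, 444, 444, 422, 284, 260
The 2 values of 444 occupy positions 2–3 → average rank (2+3)/2 = 2.5.
Site 1 values → pooled ranks: 260→6, 444→2.5
Mean rank = (6 + 2.5) / 2 = 4.25

4.25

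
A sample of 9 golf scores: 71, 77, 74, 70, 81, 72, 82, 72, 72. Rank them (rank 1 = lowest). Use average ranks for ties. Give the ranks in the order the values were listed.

Sorted (ascending): 70, 71, 72, 72, 72, 74, 77, 81, 82
The 3 values of 72 occupy positions 3–5 → average rank 4.

2, 7, 6, 1, 8, 4, 9, 4, 4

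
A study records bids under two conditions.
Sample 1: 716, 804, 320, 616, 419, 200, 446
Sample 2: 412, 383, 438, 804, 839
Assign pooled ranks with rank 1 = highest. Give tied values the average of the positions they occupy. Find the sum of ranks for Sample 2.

29.5

Sorted (descending): 839, 804, 804, 716, 616, 446, 438, 419, 412, 383, 320, 200
The 2 values of 804 occupy positions 2–3 → average rank (2+3)/2 = 2.5.
Sample 2 values → pooled ranks: 412→9, 383→10, 438→7, 804→2.5, 839→1
Rank sum = 9 + 10 + 7 + 2.5 + 1 = 29.5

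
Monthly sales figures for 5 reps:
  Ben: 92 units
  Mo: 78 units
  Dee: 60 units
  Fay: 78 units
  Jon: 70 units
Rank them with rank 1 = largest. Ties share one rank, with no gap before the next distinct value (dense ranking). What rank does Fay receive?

2

Sorted (descending): 92, 78, 78, 70, 60
The 2 values of 78 share dense rank 2.
Remaining distinct values take the next consecutive integers.
Fay has value 78 units → rank 2.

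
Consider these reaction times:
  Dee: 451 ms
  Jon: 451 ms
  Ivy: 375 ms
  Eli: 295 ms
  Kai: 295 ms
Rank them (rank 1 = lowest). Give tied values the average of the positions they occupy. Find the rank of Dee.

Sorted (ascending): 295, 295, 375, 451, 451
The 2 values of 295 occupy positions 1–2 → average rank (1+2)/2 = 1.5.
The 2 values of 451 occupy positions 4–5 → average rank (4+5)/2 = 4.5.
Dee has value 451 ms → rank 4.5.

4.5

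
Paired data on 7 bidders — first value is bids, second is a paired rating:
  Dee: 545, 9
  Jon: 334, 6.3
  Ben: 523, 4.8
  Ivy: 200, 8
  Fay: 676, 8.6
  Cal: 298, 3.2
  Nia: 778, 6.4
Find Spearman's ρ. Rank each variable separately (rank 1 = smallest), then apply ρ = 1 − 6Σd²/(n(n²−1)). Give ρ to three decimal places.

0.393

Ranks of variable 1: 5, 3, 4, 1, 6, 2, 7
Ranks of variable 2: 7, 3, 2, 5, 6, 1, 4
d = r₁ − r₂: -2, 0, 2, -4, 0, 1, 3
d²: 4, 0, 4, 16, 0, 1, 9; Σd² = 34
ρ = 1 − 6·34/(7·48) = 1 − 204/336 = 0.393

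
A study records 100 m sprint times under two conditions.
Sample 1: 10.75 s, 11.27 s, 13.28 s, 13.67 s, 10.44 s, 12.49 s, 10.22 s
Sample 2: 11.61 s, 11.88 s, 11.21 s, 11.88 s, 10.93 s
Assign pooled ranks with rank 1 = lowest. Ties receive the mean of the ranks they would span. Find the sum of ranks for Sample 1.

Sorted (ascending): 10.22, 10.44, 10.75, 10.93, 11.21, 11.27, 11.61, 11.88, 11.88, 12.49, 13.28, 13.67
The 2 values of 11.88 occupy positions 8–9 → average rank (8+9)/2 = 8.5.
Sample 1 values → pooled ranks: 10.75→3, 11.27→6, 13.28→11, 13.67→12, 10.44→2, 12.49→10, 10.22→1
Rank sum = 3 + 6 + 11 + 12 + 2 + 10 + 1 = 45

45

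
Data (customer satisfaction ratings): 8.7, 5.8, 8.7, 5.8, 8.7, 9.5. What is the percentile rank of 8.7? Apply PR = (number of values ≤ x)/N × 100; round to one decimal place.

N = 6.
Strictly below 8.7: 2. Equal to 8.7: 3.
PR = 5/6 × 100 = 83.3

83.3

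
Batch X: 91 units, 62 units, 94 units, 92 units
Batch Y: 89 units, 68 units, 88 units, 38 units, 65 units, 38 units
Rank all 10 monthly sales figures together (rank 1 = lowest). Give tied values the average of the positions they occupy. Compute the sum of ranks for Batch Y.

Sorted (ascending): 38, 38, 62, 65, 68, 88, 89, 91, 92, 94
The 2 values of 38 occupy positions 1–2 → average rank (1+2)/2 = 1.5.
Batch Y values → pooled ranks: 89→7, 68→5, 88→6, 38→1.5, 65→4, 38→1.5
Rank sum = 7 + 5 + 6 + 1.5 + 4 + 1.5 = 25

25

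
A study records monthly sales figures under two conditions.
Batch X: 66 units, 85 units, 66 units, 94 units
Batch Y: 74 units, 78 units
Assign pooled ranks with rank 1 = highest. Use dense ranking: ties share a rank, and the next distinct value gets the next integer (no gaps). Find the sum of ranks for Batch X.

13

Sorted (descending): 94, 85, 78, 74, 66, 66
The 2 values of 66 share dense rank 5.
Remaining distinct values take the next consecutive integers.
Batch X values → pooled ranks: 66→5, 85→2, 66→5, 94→1
Rank sum = 5 + 2 + 5 + 1 = 13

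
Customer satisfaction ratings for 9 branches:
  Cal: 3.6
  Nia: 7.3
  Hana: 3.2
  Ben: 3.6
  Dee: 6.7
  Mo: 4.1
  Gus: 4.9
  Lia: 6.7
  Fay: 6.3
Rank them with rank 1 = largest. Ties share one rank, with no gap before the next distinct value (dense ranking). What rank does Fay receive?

Sorted (descending): 7.3, 6.7, 6.7, 6.3, 4.9, 4.1, 3.6, 3.6, 3.2
The 2 values of 6.7 share dense rank 2.
The 2 values of 3.6 share dense rank 6.
Remaining distinct values take the next consecutive integers.
Fay has value 6.3 → rank 3.

3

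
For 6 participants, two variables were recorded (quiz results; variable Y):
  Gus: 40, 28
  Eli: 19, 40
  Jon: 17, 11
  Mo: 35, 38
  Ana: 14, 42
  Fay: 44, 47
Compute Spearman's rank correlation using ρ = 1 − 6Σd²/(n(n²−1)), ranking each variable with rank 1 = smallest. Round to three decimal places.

0.200

Ranks of variable 1: 5, 3, 2, 4, 1, 6
Ranks of variable 2: 2, 4, 1, 3, 5, 6
d = r₁ − r₂: 3, -1, 1, 1, -4, 0
d²: 9, 1, 1, 1, 16, 0; Σd² = 28
ρ = 1 − 6·28/(6·35) = 1 − 168/210 = 0.200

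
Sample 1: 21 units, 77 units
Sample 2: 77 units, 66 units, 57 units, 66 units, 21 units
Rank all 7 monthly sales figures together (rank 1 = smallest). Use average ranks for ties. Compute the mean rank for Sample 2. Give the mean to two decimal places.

4.00

Sorted (ascending): 21, 21, 57, 66, 66, 77, 77
The 2 values of 21 occupy positions 1–2 → average rank (1+2)/2 = 1.5.
The 2 values of 66 occupy positions 4–5 → average rank (4+5)/2 = 4.5.
The 2 values of 77 occupy positions 6–7 → average rank (6+7)/2 = 6.5.
Sample 2 values → pooled ranks: 77→6.5, 66→4.5, 57→3, 66→4.5, 21→1.5
Mean rank = (6.5 + 4.5 + 3 + 4.5 + 1.5) / 5 = 4.00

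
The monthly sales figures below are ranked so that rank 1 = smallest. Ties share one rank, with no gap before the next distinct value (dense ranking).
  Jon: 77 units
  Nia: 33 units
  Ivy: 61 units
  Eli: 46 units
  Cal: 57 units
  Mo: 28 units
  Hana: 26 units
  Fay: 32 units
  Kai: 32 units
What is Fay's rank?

Sorted (ascending): 26, 28, 32, 32, 33, 46, 57, 61, 77
The 2 values of 32 share dense rank 3.
Remaining distinct values take the next consecutive integers.
Fay has value 32 units → rank 3.

3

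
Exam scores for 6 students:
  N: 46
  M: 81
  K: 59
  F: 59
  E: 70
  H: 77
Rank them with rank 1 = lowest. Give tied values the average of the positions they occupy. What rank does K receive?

2.5

Sorted (ascending): 46, 59, 59, 70, 77, 81
The 2 values of 59 occupy positions 2–3 → average rank (2+3)/2 = 2.5.
K has value 59 → rank 2.5.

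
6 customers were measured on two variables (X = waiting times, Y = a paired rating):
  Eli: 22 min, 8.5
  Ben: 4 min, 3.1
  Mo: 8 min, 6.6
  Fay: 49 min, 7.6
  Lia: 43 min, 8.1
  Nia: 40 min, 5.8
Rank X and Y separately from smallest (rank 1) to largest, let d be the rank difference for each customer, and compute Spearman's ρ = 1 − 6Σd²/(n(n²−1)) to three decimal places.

Ranks of variable 1: 3, 1, 2, 6, 5, 4
Ranks of variable 2: 6, 1, 3, 4, 5, 2
d = r₁ − r₂: -3, 0, -1, 2, 0, 2
d²: 9, 0, 1, 4, 0, 4; Σd² = 18
ρ = 1 − 6·18/(6·35) = 1 − 108/210 = 0.486

0.486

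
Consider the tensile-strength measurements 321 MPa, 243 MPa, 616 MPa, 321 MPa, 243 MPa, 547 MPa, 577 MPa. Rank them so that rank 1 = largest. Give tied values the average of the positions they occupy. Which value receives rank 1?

616

Sorted (descending): 616, 577, 547, 321, 321, 243, 243
The 2 values of 321 occupy positions 4–5 → average rank (4+5)/2 = 4.5.
The 2 values of 243 occupy positions 6–7 → average rank (6+7)/2 = 6.5.
Rank 1 → value 616.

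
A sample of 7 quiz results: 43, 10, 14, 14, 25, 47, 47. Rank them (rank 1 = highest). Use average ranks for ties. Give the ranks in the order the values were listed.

3, 7, 5.5, 5.5, 4, 1.5, 1.5

Sorted (descending): 47, 47, 43, 25, 14, 14, 10
The 2 values of 47 occupy positions 1–2 → average rank (1+2)/2 = 1.5.
The 2 values of 14 occupy positions 5–6 → average rank (5+6)/2 = 5.5.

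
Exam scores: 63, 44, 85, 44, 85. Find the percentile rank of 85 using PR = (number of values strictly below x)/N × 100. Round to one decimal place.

60.0

N = 5.
Strictly below 85: 3. Equal to 85: 2.
PR = 3/5 × 100 = 60.0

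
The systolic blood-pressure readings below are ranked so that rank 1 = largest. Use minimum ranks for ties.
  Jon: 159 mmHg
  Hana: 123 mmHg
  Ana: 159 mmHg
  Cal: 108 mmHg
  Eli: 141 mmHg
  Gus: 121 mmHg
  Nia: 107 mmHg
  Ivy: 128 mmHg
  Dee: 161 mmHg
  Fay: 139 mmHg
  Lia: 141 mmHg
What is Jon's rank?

2

Sorted (descending): 161, 159, 159, 141, 141, 139, 128, 123, 121, 108, 107
The 2 values of 159 occupy positions 2–3 → each gets rank 2.
The 2 values of 141 occupy positions 4–5 → each gets rank 4.
Jon has value 159 mmHg → rank 2.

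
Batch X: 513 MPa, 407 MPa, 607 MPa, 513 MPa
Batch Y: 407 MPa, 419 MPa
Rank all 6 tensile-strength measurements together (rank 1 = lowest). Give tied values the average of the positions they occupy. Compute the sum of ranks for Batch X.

Sorted (ascending): 407, 407, 419, 513, 513, 607
The 2 values of 407 occupy positions 1–2 → average rank (1+2)/2 = 1.5.
The 2 values of 513 occupy positions 4–5 → average rank (4+5)/2 = 4.5.
Batch X values → pooled ranks: 513→4.5, 407→1.5, 607→6, 513→4.5
Rank sum = 4.5 + 1.5 + 6 + 4.5 = 16.5

16.5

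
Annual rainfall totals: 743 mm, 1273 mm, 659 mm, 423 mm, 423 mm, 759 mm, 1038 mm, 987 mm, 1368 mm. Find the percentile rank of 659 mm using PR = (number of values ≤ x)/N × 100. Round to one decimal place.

N = 9.
Strictly below 659: 2. Equal to 659: 1.
PR = 3/9 × 100 = 33.3

33.3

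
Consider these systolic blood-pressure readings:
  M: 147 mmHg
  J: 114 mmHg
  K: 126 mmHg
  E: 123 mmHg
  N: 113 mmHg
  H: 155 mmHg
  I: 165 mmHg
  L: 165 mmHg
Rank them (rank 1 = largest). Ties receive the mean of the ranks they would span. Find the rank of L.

Sorted (descending): 165, 165, 155, 147, 126, 123, 114, 113
The 2 values of 165 occupy positions 1–2 → average rank (1+2)/2 = 1.5.
L has value 165 mmHg → rank 1.5.

1.5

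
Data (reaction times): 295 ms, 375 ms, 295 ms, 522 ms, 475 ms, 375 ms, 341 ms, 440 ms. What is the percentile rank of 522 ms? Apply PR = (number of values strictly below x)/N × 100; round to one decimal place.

N = 8.
Strictly below 522: 7. Equal to 522: 1.
PR = 7/8 × 100 = 87.5

87.5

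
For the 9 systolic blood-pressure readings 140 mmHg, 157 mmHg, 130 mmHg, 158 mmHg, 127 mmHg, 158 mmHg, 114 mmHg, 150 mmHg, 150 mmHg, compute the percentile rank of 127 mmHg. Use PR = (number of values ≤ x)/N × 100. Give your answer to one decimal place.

N = 9.
Strictly below 127: 1. Equal to 127: 1.
PR = 2/9 × 100 = 22.2

22.2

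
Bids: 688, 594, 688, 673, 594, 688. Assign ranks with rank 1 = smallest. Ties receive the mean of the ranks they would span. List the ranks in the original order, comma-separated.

5, 1.5, 5, 3, 1.5, 5

Sorted (ascending): 594, 594, 673, 688, 688, 688
The 2 values of 594 occupy positions 1–2 → average rank (1+2)/2 = 1.5.
The 3 values of 688 occupy positions 4–6 → average rank 5.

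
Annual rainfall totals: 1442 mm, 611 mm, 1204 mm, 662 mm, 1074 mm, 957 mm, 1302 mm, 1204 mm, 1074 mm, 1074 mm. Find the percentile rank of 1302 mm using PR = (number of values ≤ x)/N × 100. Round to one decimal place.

90.0

N = 10.
Strictly below 1302: 8. Equal to 1302: 1.
PR = 9/10 × 100 = 90.0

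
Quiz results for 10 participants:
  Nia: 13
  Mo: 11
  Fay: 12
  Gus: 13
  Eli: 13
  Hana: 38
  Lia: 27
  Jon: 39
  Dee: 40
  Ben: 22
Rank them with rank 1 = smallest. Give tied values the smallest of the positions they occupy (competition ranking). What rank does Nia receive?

3

Sorted (ascending): 11, 12, 13, 13, 13, 22, 27, 38, 39, 40
The 3 values of 13 occupy positions 3–5 → each gets rank 3.
Nia has value 13 → rank 3.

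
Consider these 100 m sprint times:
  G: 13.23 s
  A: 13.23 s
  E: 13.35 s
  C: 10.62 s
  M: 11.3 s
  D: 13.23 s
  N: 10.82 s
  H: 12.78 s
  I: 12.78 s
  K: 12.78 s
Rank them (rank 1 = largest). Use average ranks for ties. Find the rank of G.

Sorted (descending): 13.35, 13.23, 13.23, 13.23, 12.78, 12.78, 12.78, 11.3, 10.82, 10.62
The 3 values of 13.23 occupy positions 2–4 → average rank 3.
The 3 values of 12.78 occupy positions 5–7 → average rank 6.
G has value 13.23 s → rank 3.

3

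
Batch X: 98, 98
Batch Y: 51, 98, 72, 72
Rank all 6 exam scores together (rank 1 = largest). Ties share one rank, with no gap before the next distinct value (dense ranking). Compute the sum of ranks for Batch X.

Sorted (descending): 98, 98, 98, 72, 72, 51
The 3 values of 98 share dense rank 1.
The 2 values of 72 share dense rank 2.
Remaining distinct values take the next consecutive integers.
Batch X values → pooled ranks: 98→1, 98→1
Rank sum = 1 + 1 = 2

2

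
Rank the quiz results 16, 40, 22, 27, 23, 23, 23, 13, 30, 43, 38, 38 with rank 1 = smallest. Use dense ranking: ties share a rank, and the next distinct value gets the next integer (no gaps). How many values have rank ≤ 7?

10

Sorted (ascending): 13, 16, 22, 23, 23, 23, 27, 30, 38, 38, 40, 43
The 3 values of 23 share dense rank 4.
The 2 values of 38 share dense rank 7.
Remaining distinct values take the next consecutive integers.
Ranks ≤ 7: {1, 2, 3, 4, 4, 4, 5, 6, 7, 7} → 10 values.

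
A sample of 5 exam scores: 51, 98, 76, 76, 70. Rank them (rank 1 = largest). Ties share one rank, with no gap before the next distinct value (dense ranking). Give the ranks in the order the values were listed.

Sorted (descending): 98, 76, 76, 70, 51
The 2 values of 76 share dense rank 2.
Remaining distinct values take the next consecutive integers.

4, 1, 2, 2, 3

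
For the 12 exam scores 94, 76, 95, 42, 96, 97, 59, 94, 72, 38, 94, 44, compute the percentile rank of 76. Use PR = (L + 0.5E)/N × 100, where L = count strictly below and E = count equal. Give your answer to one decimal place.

N = 12.
Strictly below 76: 5. Equal to 76: 1.
PR = (5 + 0.5·1)/12 × 100 = 45.8

45.8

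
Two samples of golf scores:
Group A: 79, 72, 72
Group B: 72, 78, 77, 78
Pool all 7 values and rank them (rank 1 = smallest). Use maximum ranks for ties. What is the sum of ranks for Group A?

Sorted (ascending): 72, 72, 72, 77, 78, 78, 79
The 3 values of 72 occupy positions 1–3 → each gets rank 3.
The 2 values of 78 occupy positions 5–6 → each gets rank 6.
Group A values → pooled ranks: 79→7, 72→3, 72→3
Rank sum = 7 + 3 + 3 = 13

13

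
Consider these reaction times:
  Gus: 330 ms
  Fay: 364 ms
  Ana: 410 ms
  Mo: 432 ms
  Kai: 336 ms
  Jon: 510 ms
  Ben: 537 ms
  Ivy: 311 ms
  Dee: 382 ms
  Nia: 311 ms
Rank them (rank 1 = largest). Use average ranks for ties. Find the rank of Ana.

Sorted (descending): 537, 510, 432, 410, 382, 364, 336, 330, 311, 311
The 2 values of 311 occupy positions 9–10 → average rank (9+10)/2 = 9.5.
Ana has value 410 ms → rank 4.

4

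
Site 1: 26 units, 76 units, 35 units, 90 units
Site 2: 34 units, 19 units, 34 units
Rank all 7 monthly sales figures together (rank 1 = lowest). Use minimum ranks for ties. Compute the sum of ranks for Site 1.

20

Sorted (ascending): 19, 26, 34, 34, 35, 76, 90
The 2 values of 34 occupy positions 3–4 → each gets rank 3.
Site 1 values → pooled ranks: 26→2, 76→6, 35→5, 90→7
Rank sum = 2 + 6 + 5 + 7 = 20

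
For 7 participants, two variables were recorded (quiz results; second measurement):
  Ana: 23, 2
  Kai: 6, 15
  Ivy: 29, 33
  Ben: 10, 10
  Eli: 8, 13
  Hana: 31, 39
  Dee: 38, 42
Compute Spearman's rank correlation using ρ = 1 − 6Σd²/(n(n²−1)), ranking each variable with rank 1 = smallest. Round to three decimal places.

0.643

Ranks of variable 1: 4, 1, 5, 3, 2, 6, 7
Ranks of variable 2: 1, 4, 5, 2, 3, 6, 7
d = r₁ − r₂: 3, -3, 0, 1, -1, 0, 0
d²: 9, 9, 0, 1, 1, 0, 0; Σd² = 20
ρ = 1 − 6·20/(7·48) = 1 − 120/336 = 0.643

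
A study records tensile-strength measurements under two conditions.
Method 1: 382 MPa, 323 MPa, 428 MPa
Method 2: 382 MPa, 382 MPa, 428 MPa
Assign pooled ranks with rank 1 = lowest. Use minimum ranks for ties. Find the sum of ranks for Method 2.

Sorted (ascending): 323, 382, 382, 382, 428, 428
The 3 values of 382 occupy positions 2–4 → each gets rank 2.
The 2 values of 428 occupy positions 5–6 → each gets rank 5.
Method 2 values → pooled ranks: 382→2, 382→2, 428→5
Rank sum = 2 + 2 + 5 = 9

9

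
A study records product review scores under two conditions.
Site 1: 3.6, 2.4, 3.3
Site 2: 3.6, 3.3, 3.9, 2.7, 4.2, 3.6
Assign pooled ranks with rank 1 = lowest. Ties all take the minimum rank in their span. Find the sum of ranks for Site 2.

32

Sorted (ascending): 2.4, 2.7, 3.3, 3.3, 3.6, 3.6, 3.6, 3.9, 4.2
The 2 values of 3.3 occupy positions 3–4 → each gets rank 3.
The 3 values of 3.6 occupy positions 5–7 → each gets rank 5.
Site 2 values → pooled ranks: 3.6→5, 3.3→3, 3.9→8, 2.7→2, 4.2→9, 3.6→5
Rank sum = 5 + 3 + 8 + 2 + 9 + 5 = 32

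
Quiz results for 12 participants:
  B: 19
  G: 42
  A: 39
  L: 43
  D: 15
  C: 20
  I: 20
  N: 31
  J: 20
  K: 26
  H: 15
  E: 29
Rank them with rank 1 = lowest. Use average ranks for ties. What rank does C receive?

5

Sorted (ascending): 15, 15, 19, 20, 20, 20, 26, 29, 31, 39, 42, 43
The 2 values of 15 occupy positions 1–2 → average rank (1+2)/2 = 1.5.
The 3 values of 20 occupy positions 4–6 → average rank 5.
C has value 20 → rank 5.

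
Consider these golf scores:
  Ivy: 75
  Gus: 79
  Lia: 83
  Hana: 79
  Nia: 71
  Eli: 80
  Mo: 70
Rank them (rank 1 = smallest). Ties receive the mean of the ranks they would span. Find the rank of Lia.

7

Sorted (ascending): 70, 71, 75, 79, 79, 80, 83
The 2 values of 79 occupy positions 4–5 → average rank (4+5)/2 = 4.5.
Lia has value 83 → rank 7.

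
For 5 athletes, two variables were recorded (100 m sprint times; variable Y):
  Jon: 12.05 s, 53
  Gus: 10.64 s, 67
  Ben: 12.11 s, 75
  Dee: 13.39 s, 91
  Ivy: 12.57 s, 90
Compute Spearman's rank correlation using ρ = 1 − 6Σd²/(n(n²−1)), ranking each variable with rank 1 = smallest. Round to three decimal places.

0.900

Ranks of variable 1: 2, 1, 3, 5, 4
Ranks of variable 2: 1, 2, 3, 5, 4
d = r₁ − r₂: 1, -1, 0, 0, 0
d²: 1, 1, 0, 0, 0; Σd² = 2
ρ = 1 − 6·2/(5·24) = 1 − 12/120 = 0.900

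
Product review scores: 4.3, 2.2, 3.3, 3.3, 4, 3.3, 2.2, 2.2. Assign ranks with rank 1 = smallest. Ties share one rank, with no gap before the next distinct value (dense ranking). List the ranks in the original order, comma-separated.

Sorted (ascending): 2.2, 2.2, 2.2, 3.3, 3.3, 3.3, 4, 4.3
The 3 values of 2.2 share dense rank 1.
The 3 values of 3.3 share dense rank 2.
Remaining distinct values take the next consecutive integers.

4, 1, 2, 2, 3, 2, 1, 1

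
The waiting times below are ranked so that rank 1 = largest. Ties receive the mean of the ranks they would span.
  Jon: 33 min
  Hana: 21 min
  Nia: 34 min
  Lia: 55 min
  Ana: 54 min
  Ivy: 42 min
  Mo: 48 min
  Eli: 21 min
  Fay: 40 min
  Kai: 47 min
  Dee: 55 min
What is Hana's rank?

Sorted (descending): 55, 55, 54, 48, 47, 42, 40, 34, 33, 21, 21
The 2 values of 55 occupy positions 1–2 → average rank (1+2)/2 = 1.5.
The 2 values of 21 occupy positions 10–11 → average rank (10+11)/2 = 10.5.
Hana has value 21 min → rank 10.5.

10.5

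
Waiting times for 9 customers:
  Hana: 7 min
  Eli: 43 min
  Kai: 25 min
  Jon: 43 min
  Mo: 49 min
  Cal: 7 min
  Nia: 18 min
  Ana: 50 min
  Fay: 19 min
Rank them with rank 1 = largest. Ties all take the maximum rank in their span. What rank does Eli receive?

Sorted (descending): 50, 49, 43, 43, 25, 19, 18, 7, 7
The 2 values of 43 occupy positions 3–4 → each gets rank 4.
The 2 values of 7 occupy positions 8–9 → each gets rank 9.
Eli has value 43 min → rank 4.

4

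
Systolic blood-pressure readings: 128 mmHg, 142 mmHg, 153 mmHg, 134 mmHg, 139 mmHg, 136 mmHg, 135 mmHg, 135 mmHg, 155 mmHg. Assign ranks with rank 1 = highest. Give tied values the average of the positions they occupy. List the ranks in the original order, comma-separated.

Sorted (descending): 155, 153, 142, 139, 136, 135, 135, 134, 128
The 2 values of 135 occupy positions 6–7 → average rank (6+7)/2 = 6.5.

9, 3, 2, 8, 4, 5, 6.5, 6.5, 1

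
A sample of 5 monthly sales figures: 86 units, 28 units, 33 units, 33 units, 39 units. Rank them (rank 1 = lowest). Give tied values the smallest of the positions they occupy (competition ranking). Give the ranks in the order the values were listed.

5, 1, 2, 2, 4

Sorted (ascending): 28, 33, 33, 39, 86
The 2 values of 33 occupy positions 2–3 → each gets rank 2.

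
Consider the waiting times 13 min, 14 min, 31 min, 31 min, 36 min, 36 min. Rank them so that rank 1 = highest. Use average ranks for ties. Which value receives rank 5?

Sorted (descending): 36, 36, 31, 31, 14, 13
The 2 values of 36 occupy positions 1–2 → average rank (1+2)/2 = 1.5.
The 2 values of 31 occupy positions 3–4 → average rank (3+4)/2 = 3.5.
Rank 5 → value 14.

14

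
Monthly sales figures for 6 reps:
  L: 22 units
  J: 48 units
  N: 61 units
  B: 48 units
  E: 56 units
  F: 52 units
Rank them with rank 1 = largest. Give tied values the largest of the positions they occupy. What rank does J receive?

Sorted (descending): 61, 56, 52, 48, 48, 22
The 2 values of 48 occupy positions 4–5 → each gets rank 5.
J has value 48 units → rank 5.

5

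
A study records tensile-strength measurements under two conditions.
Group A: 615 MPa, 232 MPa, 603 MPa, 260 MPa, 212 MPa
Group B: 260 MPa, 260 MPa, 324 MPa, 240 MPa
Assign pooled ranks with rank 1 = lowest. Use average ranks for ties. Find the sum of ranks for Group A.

25

Sorted (ascending): 212, 232, 240, 260, 260, 260, 324, 603, 615
The 3 values of 260 occupy positions 4–6 → average rank 5.
Group A values → pooled ranks: 615→9, 232→2, 603→8, 260→5, 212→1
Rank sum = 9 + 2 + 8 + 5 + 1 = 25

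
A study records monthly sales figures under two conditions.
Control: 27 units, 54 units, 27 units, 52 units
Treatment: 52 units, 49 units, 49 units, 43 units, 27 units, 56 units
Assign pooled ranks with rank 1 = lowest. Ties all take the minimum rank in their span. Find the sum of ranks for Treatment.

Sorted (ascending): 27, 27, 27, 43, 49, 49, 52, 52, 54, 56
The 3 values of 27 occupy positions 1–3 → each gets rank 1.
The 2 values of 49 occupy positions 5–6 → each gets rank 5.
The 2 values of 52 occupy positions 7–8 → each gets rank 7.
Treatment values → pooled ranks: 52→7, 49→5, 49→5, 43→4, 27→1, 56→10
Rank sum = 7 + 5 + 5 + 4 + 1 + 10 = 32

32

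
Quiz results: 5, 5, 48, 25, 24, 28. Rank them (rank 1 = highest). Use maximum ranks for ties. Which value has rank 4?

Sorted (descending): 48, 28, 25, 24, 5, 5
The 2 values of 5 occupy positions 5–6 → each gets rank 6.
Rank 4 → value 24.

24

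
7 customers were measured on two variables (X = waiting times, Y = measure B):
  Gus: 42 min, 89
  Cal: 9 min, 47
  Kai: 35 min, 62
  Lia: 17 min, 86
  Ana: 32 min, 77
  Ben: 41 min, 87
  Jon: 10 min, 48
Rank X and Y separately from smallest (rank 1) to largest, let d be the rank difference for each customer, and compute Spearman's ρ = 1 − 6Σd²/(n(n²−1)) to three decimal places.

Ranks of variable 1: 7, 1, 5, 3, 4, 6, 2
Ranks of variable 2: 7, 1, 3, 5, 4, 6, 2
d = r₁ − r₂: 0, 0, 2, -2, 0, 0, 0
d²: 0, 0, 4, 4, 0, 0, 0; Σd² = 8
ρ = 1 − 6·8/(7·48) = 1 − 48/336 = 0.857

0.857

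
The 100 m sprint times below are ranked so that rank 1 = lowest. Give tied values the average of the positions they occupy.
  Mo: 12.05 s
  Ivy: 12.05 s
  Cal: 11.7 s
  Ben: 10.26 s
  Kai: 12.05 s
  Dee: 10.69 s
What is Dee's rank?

Sorted (ascending): 10.26, 10.69, 11.7, 12.05, 12.05, 12.05
The 3 values of 12.05 occupy positions 4–6 → average rank 5.
Dee has value 10.69 s → rank 2.

2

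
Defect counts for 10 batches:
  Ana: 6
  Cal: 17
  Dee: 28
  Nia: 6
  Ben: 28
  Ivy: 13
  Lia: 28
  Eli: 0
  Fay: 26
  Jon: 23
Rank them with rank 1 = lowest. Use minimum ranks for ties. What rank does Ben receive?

Sorted (ascending): 0, 6, 6, 13, 17, 23, 26, 28, 28, 28
The 2 values of 6 occupy positions 2–3 → each gets rank 2.
The 3 values of 28 occupy positions 8–10 → each gets rank 8.
Ben has value 28 → rank 8.

8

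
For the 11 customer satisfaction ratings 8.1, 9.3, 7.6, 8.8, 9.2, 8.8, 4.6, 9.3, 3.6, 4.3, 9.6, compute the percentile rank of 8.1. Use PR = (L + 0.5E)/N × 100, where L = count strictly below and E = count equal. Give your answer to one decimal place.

40.9

N = 11.
Strictly below 8.1: 4. Equal to 8.1: 1.
PR = (4 + 0.5·1)/11 × 100 = 40.9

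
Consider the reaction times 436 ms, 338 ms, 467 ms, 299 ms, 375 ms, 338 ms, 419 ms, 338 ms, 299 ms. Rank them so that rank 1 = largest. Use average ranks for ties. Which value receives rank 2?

436

Sorted (descending): 467, 436, 419, 375, 338, 338, 338, 299, 299
The 3 values of 338 occupy positions 5–7 → average rank 6.
The 2 values of 299 occupy positions 8–9 → average rank (8+9)/2 = 8.5.
Rank 2 → value 436.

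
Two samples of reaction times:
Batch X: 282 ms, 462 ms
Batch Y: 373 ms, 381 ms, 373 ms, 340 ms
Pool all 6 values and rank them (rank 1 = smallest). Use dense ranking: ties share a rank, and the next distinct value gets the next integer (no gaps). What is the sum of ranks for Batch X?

Sorted (ascending): 282, 340, 373, 373, 381, 462
The 2 values of 373 share dense rank 3.
Remaining distinct values take the next consecutive integers.
Batch X values → pooled ranks: 282→1, 462→5
Rank sum = 1 + 5 = 6

6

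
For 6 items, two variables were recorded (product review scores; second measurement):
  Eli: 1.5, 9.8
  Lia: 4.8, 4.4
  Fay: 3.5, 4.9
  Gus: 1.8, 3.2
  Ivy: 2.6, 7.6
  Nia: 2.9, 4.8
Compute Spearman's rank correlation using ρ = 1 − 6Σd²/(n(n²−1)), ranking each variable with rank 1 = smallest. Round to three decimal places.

-0.371

Ranks of variable 1: 1, 6, 5, 2, 3, 4
Ranks of variable 2: 6, 2, 4, 1, 5, 3
d = r₁ − r₂: -5, 4, 1, 1, -2, 1
d²: 25, 16, 1, 1, 4, 1; Σd² = 48
ρ = 1 − 6·48/(6·35) = 1 − 288/210 = -0.371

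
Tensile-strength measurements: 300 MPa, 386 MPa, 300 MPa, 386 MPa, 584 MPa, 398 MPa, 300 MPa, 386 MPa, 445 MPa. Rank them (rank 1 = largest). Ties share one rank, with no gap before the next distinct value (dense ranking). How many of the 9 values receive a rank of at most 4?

6

Sorted (descending): 584, 445, 398, 386, 386, 386, 300, 300, 300
The 3 values of 386 share dense rank 4.
The 3 values of 300 share dense rank 5.
Remaining distinct values take the next consecutive integers.
Ranks ≤ 4: {1, 2, 3, 4, 4, 4} → 6 values.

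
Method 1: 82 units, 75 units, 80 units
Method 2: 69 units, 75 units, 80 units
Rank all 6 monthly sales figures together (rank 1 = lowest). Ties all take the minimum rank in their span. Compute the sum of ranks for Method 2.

Sorted (ascending): 69, 75, 75, 80, 80, 82
The 2 values of 75 occupy positions 2–3 → each gets rank 2.
The 2 values of 80 occupy positions 4–5 → each gets rank 4.
Method 2 values → pooled ranks: 69→1, 75→2, 80→4
Rank sum = 1 + 2 + 4 = 7

7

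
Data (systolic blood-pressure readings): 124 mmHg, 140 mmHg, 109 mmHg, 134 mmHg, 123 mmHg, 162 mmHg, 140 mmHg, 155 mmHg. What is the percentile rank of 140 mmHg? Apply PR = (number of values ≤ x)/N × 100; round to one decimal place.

N = 8.
Strictly below 140: 4. Equal to 140: 2.
PR = 6/8 × 100 = 75.0

75.0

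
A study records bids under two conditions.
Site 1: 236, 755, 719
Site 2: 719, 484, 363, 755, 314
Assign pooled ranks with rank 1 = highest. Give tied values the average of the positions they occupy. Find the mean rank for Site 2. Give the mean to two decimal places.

Sorted (descending): 755, 755, 719, 719, 484, 363, 314, 236
The 2 values of 755 occupy positions 1–2 → average rank (1+2)/2 = 1.5.
The 2 values of 719 occupy positions 3–4 → average rank (3+4)/2 = 3.5.
Site 2 values → pooled ranks: 719→3.5, 484→5, 363→6, 755→1.5, 314→7
Mean rank = (3.5 + 5 + 6 + 1.5 + 7) / 5 = 4.60

4.60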